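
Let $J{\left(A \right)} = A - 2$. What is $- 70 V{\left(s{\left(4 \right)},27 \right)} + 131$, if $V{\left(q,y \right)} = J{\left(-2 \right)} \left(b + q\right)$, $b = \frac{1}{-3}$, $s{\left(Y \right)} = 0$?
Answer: $\frac{113}{3} \approx 37.667$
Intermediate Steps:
$b = - \frac{1}{3} \approx -0.33333$
$J{\left(A \right)} = -2 + A$ ($J{\left(A \right)} = A - 2 = -2 + A$)
$V{\left(q,y \right)} = \frac{4}{3} - 4 q$ ($V{\left(q,y \right)} = \left(-2 - 2\right) \left(- \frac{1}{3} + q\right) = - 4 \left(- \frac{1}{3} + q\right) = \frac{4}{3} - 4 q$)
$- 70 V{\left(s{\left(4 \right)},27 \right)} + 131 = - 70 \left(\frac{4}{3} - 0\right) + 131 = - 70 \left(\frac{4}{3} + 0\right) + 131 = \left(-70\right) \frac{4}{3} + 131 = - \frac{280}{3} + 131 = \frac{113}{3}$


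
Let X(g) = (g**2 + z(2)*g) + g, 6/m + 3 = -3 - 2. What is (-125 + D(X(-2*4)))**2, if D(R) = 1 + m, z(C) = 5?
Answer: 249001/16 ≈ 15563.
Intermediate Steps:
m = -3/4 (m = 6/(-3 + (-3 - 2)) = 6/(-3 - 5) = 6/(-8) = 6*(-1/8) = -3/4 ≈ -0.75000)
X(g) = g**2 + 6*g (X(g) = (g**2 + 5*g) + g = g**2 + 6*g)
D(R) = 1/4 (D(R) = 1 - 3/4 = 1/4)
(-125 + D(X(-2*4)))**2 = (-125 + 1/4)**2 = (-499/4)**2 = 249001/16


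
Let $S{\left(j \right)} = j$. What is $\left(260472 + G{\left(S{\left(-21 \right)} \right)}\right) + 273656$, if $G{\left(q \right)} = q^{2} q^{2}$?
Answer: $728609$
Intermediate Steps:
$G{\left(q \right)} = q^{4}$
$\left(260472 + G{\left(S{\left(-21 \right)} \right)}\right) + 273656 = \left(260472 + \left(-21\right)^{4}\right) + 273656 = \left(260472 + 194481\right) + 273656 = 454953 + 273656 = 728609$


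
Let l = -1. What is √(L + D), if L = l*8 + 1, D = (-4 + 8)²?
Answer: 3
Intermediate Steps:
D = 16 (D = 4² = 16)
L = -7 (L = -1*8 + 1 = -8 + 1 = -7)
√(L + D) = √(-7 + 16) = √9 = 3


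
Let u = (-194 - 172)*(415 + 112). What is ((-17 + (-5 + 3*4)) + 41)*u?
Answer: -5979342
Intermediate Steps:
u = -192882 (u = -366*527 = -192882)
((-17 + (-5 + 3*4)) + 41)*u = ((-17 + (-5 + 3*4)) + 41)*(-192882) = ((-17 + (-5 + 12)) + 41)*(-192882) = ((-17 + 7) + 41)*(-192882) = (-10 + 41)*(-192882) = 31*(-192882) = -5979342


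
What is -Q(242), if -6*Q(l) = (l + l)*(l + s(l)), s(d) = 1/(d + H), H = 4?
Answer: 7203493/369 ≈ 19522.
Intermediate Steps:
s(d) = 1/(4 + d) (s(d) = 1/(d + 4) = 1/(4 + d))
Q(l) = -l*(l + 1/(4 + l))/3 (Q(l) = -(l + l)*(l + 1/(4 + l))/6 = -2*l*(l + 1/(4 + l))/6 = -l*(l + 1/(4 + l))/3)
-Q(242) = -(-1)*242*(1 + 242*(4 + 242))/(12 + 3*242) = -(-1)*242*(1 + 242*246)/(12 + 726) = -(-1)*242*(1 + 59532)/738 = -(-1)*242*59533/738 = -1*(-7203493/369) = 7203493/369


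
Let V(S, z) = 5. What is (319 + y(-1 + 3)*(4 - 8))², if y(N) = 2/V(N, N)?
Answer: 2518569/25 ≈ 1.0074e+5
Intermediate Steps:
y(N) = ⅖ (y(N) = 2/5 = 2*(⅕) = ⅖)
(319 + y(-1 + 3)*(4 - 8))² = (319 + 2*(4 - 8)/5)² = (319 + (⅖)*(-4))² = (319 - 8/5)² = (1587/5)² = 2518569/25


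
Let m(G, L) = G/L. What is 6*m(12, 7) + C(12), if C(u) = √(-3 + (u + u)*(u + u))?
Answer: 72/7 + √573 ≈ 34.223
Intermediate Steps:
C(u) = √(-3 + 4*u²) (C(u) = √(-3 + (2*u)*(2*u)) = √(-3 + 4*u²))
6*m(12, 7) + C(12) = 6*(12/7) + √(-3 + 4*12²) = 6*(12*(⅐)) + √(-3 + 4*144) = 6*(12/7) + √(-3 + 576) = 72/7 + √573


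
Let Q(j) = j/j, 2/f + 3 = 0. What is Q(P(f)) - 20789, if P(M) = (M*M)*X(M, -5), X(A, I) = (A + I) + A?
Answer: -20788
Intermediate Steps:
f = -2/3 (f = 2/(-3 + 0) = 2/(-3) = 2*(-1/3) = -2/3 ≈ -0.66667)
X(A, I) = I + 2*A
P(M) = M**2*(-5 + 2*M) (P(M) = (M*M)*(-5 + 2*M) = M**2*(-5 + 2*M))
Q(j) = 1
Q(P(f)) - 20789 = 1 - 20789 = -20788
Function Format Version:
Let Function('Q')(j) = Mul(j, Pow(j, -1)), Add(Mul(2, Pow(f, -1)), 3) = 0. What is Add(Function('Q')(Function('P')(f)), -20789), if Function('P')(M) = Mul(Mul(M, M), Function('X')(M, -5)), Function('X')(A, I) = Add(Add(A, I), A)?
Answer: -20788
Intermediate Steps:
f = Rational(-2, 3) (f = Mul(2, Pow(Add(-3, 0), -1)) = Mul(2, Pow(-3, -1)) = Mul(2, Rational(-1, 3)) = Rational(-2, 3) ≈ -0.66667)
Function('X')(A, I) = Add(I, Mul(2, A))
Function('P')(M) = Mul(Pow(M, 2), Add(-5, Mul(2, M))) (Function('P')(M) = Mul(Mul(M, M), Add(-5, Mul(2, M))) = Mul(Pow(M, 2), Add(-5, Mul(2, M))))
Function('Q')(j) = 1
Add(Function('Q')(Function('P')(f)), -20789) = Add(1, -20789) = -20788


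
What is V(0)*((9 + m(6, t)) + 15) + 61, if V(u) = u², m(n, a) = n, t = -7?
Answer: 61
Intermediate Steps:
V(0)*((9 + m(6, t)) + 15) + 61 = 0²*((9 + 6) + 15) + 61 = 0*(15 + 15) + 61 = 0*30 + 61 = 0 + 61 = 61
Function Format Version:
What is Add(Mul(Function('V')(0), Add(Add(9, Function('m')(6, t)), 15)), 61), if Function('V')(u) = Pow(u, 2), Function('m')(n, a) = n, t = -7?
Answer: 61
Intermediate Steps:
Add(Mul(Function('V')(0), Add(Add(9, Function('m')(6, t)), 15)), 61) = Add(Mul(Pow(0, 2), Add(Add(9, 6), 15)), 61) = Add(Mul(0, Add(15, 15)), 61) = Add(Mul(0, 30), 61) = Add(0, 61) = 61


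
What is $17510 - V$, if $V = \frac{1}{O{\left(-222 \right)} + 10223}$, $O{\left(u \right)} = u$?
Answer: $\frac{175117509}{10001} \approx 17510.0$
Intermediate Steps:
$V = \frac{1}{10001}$ ($V = \frac{1}{-222 + 10223} = \frac{1}{10001} \approx 9.999 \cdot 10^{-5}$)
$17510 - V = 17510 - \frac{1}{10001} = \frac{175117509}{10001}$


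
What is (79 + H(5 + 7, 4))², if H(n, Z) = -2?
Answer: 5929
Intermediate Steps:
(79 + H(5 + 7, 4))² = (79 - 2)² = 77² = 5929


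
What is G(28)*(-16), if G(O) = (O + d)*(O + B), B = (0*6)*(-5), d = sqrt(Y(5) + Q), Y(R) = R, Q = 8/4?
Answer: -12544 - 448*sqrt(7) ≈ -13729.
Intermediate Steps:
Q = 2 (Q = 8*(1/4) = 2)
d = sqrt(7) (d = sqrt(5 + 2) = sqrt(7) ≈ 2.6458)
B = 0 (B = 0*(-5) = 0)
G(O) = O*(O + sqrt(7)) (G(O) = (O + sqrt(7))*(O + 0) = (O + sqrt(7))*O = O*(O + sqrt(7)))
G(28)*(-16) = (28*(28 + sqrt(7)))*(-16) = (784 + 28*sqrt(7))*(-16) = -12544 - 448*sqrt(7)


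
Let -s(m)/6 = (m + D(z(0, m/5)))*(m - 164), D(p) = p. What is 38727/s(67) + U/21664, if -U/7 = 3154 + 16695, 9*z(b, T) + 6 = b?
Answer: -2262525865/418180192 ≈ -5.4104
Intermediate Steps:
z(b, T) = -⅔ + b/9
U = -138943 (U = -7*(3154 + 16695) = -7*19849 = -138943)
s(m) = -6*(-164 + m)*(-⅔ + m) (s(m) = -6*(m + (-⅔ + (⅑)*0))*(m - 164) = -6*(m + (-⅔ + 0))*(-164 + m) = -6*(m - ⅔)*(-164 + m) = -6*(-⅔ + m)*(-164 + m) = -6*(-164 + m)*(-⅔ + m))
38727/s(67) + U/21664 = 38727/(-656 - 6*67² + 988*67) - 138943/21664 = 38727/(-656 - 6*4489 + 66196) - 138943*1/21664 = 38727/(-656 - 26934 + 66196) - 138943/21664 = 38727/38606 - 138943/21664 = -2262525865/418180192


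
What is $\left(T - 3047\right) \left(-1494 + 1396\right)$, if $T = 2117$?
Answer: $91140$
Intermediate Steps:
$\left(T - 3047\right) \left(-1494 + 1396\right) = \left(2117 - 3047\right) \left(-1494 + 1396\right) = \left(-930\right) \left(-98\right) = 91140$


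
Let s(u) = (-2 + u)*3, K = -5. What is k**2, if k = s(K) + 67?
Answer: 2116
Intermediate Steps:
s(u) = -6 + 3*u
k = 46 (k = (-6 + 3*(-5)) + 67 = (-6 - 15) + 67 = -21 + 67 = 46)
k**2 = 46**2 = 2116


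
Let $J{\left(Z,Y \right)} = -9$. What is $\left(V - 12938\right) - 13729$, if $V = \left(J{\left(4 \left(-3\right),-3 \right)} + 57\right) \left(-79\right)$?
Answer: $-30459$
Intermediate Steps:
$V = -3792$ ($V = \left(-9 + 57\right) \left(-79\right) = 48 \left(-79\right) = -3792$)
$\left(V - 12938\right) - 13729 = \left(-3792 - 12938\right) - 13729 = -16730 - 13729 = -30459$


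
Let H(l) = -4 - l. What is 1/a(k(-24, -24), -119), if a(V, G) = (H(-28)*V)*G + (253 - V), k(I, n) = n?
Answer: 1/68821 ≈ 1.4530e-5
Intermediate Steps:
a(V, G) = 253 - V + 24*G*V (a(V, G) = ((-4 - 1*(-28))*V)*G + (253 - V) = ((-4 + 28)*V)*G + (253 - V) = (24*V)*G + (253 - V) = 24*G*V + (253 - V) = 253 - V + 24*G*V)
1/a(k(-24, -24), -119) = 1/(253 - 1*(-24) + 24*(-119)*(-24)) = 1/(253 + 24 + 68544) = 1/68821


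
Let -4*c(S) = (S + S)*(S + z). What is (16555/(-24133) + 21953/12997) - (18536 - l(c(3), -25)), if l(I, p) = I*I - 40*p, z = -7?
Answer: -5488675891086/313656601 ≈ -17499.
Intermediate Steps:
c(S) = -S*(-7 + S)/2 (c(S) = -(S + S)*(S - 7)/4 = -2*S*(-7 + S)/4 = -S*(-7 + S)/2)
l(I, p) = I**2 - 40*p
(16555/(-24133) + 21953/12997) - (18536 - l(c(3), -25)) = (16555/(-24133) + 21953/12997) - (18536 - (((1/2)*3*(7 - 1*3))**2 - 40*(-25))) = (16555*(-1/24133) + 21953*(1/12997)) - (18536 - (((1/2)*3*(7 - 3))**2 + 1000)) = (-16555/24133 + 21953/12997) - (18536 - (((1/2)*3*4)**2 + 1000)) = 314626414/313656601 - (18536 - (6**2 + 1000)) = 314626414/313656601 - (18536 - (36 + 1000)) = 314626414/313656601 - (18536 - 1*1036) = 314626414/313656601 - (18536 - 1036) = 314626414/313656601 - 1*17500 = 314626414/313656601 - 17500 = -5488675891086/313656601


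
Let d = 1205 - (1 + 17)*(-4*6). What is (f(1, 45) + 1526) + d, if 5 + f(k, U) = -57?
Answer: 3101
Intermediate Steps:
f(k, U) = -62 (f(k, U) = -5 - 57 = -62)
d = 1637 (d = 1205 - 18*(-24) = 1205 - 1*(-432) = 1205 + 432 = 1637)
(f(1, 45) + 1526) + d = (-62 + 1526) + 1637 = 1464 + 1637 = 3101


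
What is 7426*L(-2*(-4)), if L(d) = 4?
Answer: 29704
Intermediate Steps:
7426*L(-2*(-4)) = 7426*4 = 29704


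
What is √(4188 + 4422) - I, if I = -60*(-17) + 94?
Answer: -1114 + √8610 ≈ -1021.2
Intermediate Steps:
I = 1114 (I = 1020 + 94 = 1114)
√(4188 + 4422) - I = √(4188 + 4422) - 1*1114 = √8610 - 1114 = -1114 + √8610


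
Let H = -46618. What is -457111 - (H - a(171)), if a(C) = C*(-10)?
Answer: -412203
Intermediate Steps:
a(C) = -10*C
-457111 - (H - a(171)) = -457111 - (-46618 - (-10)*171) = -457111 - (-46618 - 1*(-1710)) = -457111 - (-46618 + 1710) = -457111 - 1*(-44908) = -457111 + 44908 = -412203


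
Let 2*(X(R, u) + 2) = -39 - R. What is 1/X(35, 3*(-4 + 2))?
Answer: -1/39 ≈ -0.025641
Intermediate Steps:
X(R, u) = -43/2 - R/2 (X(R, u) = -2 + (-39 - R)/2 = -2 + (-39/2 - R/2) = -43/2 - R/2)
1/X(35, 3*(-4 + 2)) = 1/(-43/2 - ½*35) = 1/(-43/2 - 35/2) = 1/(-39) = -1/39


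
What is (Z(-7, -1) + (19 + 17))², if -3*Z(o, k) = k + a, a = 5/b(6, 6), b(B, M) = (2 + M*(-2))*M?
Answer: 1713481/1296 ≈ 1322.1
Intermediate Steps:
b(B, M) = M*(2 - 2*M) (b(B, M) = (2 - 2*M)*M = M*(2 - 2*M))
a = -1/12 (a = 5/((2*6*(1 - 1*6))) = 5/((2*6*(1 - 6))) = 5/((2*6*(-5))) = 5/(-60) = 5*(-1/60) = -1/12 ≈ -0.083333)
Z(o, k) = 1/36 - k/3 (Z(o, k) = -(k - 1/12)/3 = -(-1/12 + k)/3 = 1/36 - k/3)
(Z(-7, -1) + (19 + 17))² = ((1/36 - ⅓*(-1)) + (19 + 17))² = ((1/36 + ⅓) + 36)² = (13/36 + 36)² = (1309/36)² = 1713481/1296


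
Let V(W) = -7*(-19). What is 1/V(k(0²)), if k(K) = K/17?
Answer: 1/133 ≈ 0.0075188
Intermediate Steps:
k(K) = K/17 (k(K) = K*(1/17) = K/17)
V(W) = 133
1/V(k(0²)) = 1/133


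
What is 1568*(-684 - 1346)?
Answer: -3183040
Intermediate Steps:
1568*(-684 - 1346) = 1568*(-2030) = -3183040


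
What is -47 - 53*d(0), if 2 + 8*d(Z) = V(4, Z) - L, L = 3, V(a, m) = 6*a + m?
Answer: -1383/8 ≈ -172.88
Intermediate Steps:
V(a, m) = m + 6*a
d(Z) = 19/8 + Z/8 (d(Z) = -¼ + ((Z + 6*4) - 1*3)/8 = -¼ + ((Z + 24) - 3)/8 = -¼ + ((24 + Z) - 3)/8 = -¼ + (21 + Z)/8 = -¼ + (21/8 + Z/8) = 19/8 + Z/8)
-47 - 53*d(0) = -47 - 53*(19/8 + (⅛)*0) = -47 - 53*(19/8 + 0) = -47 - 53*19/8 = -47 - 1007/8 = -1383/8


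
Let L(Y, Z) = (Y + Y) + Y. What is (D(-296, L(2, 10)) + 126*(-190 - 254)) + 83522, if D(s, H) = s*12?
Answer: 24026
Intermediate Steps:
L(Y, Z) = 3*Y (L(Y, Z) = 2*Y + Y = 3*Y)
D(s, H) = 12*s
(D(-296, L(2, 10)) + 126*(-190 - 254)) + 83522 = (12*(-296) + 126*(-190 - 254)) + 83522 = (-3552 + 126*(-444)) + 83522 = (-3552 - 55944) + 83522 = -59496 + 83522 = 24026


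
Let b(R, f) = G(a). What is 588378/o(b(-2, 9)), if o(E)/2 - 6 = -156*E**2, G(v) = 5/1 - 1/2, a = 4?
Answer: -98063/1051 ≈ -93.304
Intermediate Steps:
G(v) = 9/2 (G(v) = 5*1 - 1*1/2 = 5 - 1/2 = 9/2)
b(R, f) = 9/2
o(E) = 12 - 312*E**2 (o(E) = 12 + 2*(-156*E**2) = 12 - 312*E**2)
588378/o(b(-2, 9)) = 588378/(12 - 312*(9/2)**2) = 588378/(12 - 312*81/4) = 588378/(12 - 6318) = 588378/(-6306) = 588378*(-1/6306) = -98063/1051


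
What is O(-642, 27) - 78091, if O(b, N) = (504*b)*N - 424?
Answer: -8814851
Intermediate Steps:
O(b, N) = -424 + 504*N*b (O(b, N) = 504*N*b - 424 = -424 + 504*N*b)
O(-642, 27) - 78091 = (-424 + 504*27*(-642)) - 78091 = (-424 - 8736336) - 78091 = -8736760 - 78091 = -8814851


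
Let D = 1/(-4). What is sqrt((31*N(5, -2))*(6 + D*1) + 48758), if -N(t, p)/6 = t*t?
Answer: sqrt(88082)/2 ≈ 148.39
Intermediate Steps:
N(t, p) = -6*t**2 (N(t, p) = -6*t*t = -6*t**2)
D = -1/4 (D = 1*(-1/4) = -1/4 ≈ -0.25000)
sqrt((31*N(5, -2))*(6 + D*1) + 48758) = sqrt((31*(-6*5**2))*(6 - 1/4*1) + 48758) = sqrt((31*(-6*25))*(6 - 1/4) + 48758) = sqrt((31*(-150))*(23/4) + 48758) = sqrt(-4650*23/4 + 48758) = sqrt(-53475/2 + 48758) = sqrt(44041/2) = sqrt(88082)/2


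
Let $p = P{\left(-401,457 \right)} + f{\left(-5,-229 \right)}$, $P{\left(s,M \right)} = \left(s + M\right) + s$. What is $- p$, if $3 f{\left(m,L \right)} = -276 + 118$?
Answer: $\frac{1193}{3} \approx 397.67$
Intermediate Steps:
$P{\left(s,M \right)} = M + 2 s$ ($P{\left(s,M \right)} = \left(M + s\right) + s = M + 2 s$)
$f{\left(m,L \right)} = - \frac{158}{3}$ ($f{\left(m,L \right)} = \frac{-276 + 118}{3} = \frac{1}{3} \left(-158\right) = - \frac{158}{3}$)
$p = - \frac{1193}{3}$ ($p = \left(457 + 2 \left(-401\right)\right) - \frac{158}{3} = \left(457 - 802\right) - \frac{158}{3} = -345 - \frac{158}{3} = - \frac{1193}{3} \approx -397.67$)
$- p = \left(-1\right) \left(- \frac{1193}{3}\right) = \frac{1193}{3}$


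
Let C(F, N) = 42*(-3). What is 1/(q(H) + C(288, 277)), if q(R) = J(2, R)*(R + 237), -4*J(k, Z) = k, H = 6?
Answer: -2/495 ≈ -0.0040404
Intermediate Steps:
J(k, Z) = -k/4
C(F, N) = -126
q(R) = -237/2 - R/2 (q(R) = (-¼*2)*(R + 237) = -(237 + R)/2 = -237/2 - R/2)
1/(q(H) + C(288, 277)) = 1/((-237/2 - ½*6) - 126) = 1/((-237/2 - 3) - 126) = 1/(-243/2 - 126) = 1/(-495/2) = -2/495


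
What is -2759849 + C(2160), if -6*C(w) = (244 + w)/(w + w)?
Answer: -17883822121/6480 ≈ -2.7598e+6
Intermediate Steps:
C(w) = -(244 + w)/(12*w) (C(w) = -(244 + w)/(6*(w + w)) = -(244 + w)/(6*(2*w)) = -(244 + w)*1/(2*w)/6 = -(244 + w)/(12*w))
-2759849 + C(2160) = -2759849 + (1/12)*(-244 - 1*2160)/2160 = -2759849 + (1/12)*(1/2160)*(-244 - 2160) = -2759849 + (1/12)*(1/2160)*(-2404) = -2759849 - 601/6480 = -17883822121/6480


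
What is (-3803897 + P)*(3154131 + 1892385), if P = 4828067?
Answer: 5168490291720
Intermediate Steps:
(-3803897 + P)*(3154131 + 1892385) = (-3803897 + 4828067)*(3154131 + 1892385) = 1024170*5046516 = 5168490291720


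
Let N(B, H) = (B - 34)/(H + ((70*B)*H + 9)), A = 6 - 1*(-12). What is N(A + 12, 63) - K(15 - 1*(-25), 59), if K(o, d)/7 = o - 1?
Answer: -9034390/33093 ≈ -273.00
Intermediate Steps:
A = 18 (A = 6 + 12 = 18)
K(o, d) = -7 + 7*o (K(o, d) = 7*(o - 1) = 7*(-1 + o) = -7 + 7*o)
N(B, H) = (-34 + B)/(9 + H + 70*B*H) (N(B, H) = (-34 + B)/(H + (70*B*H + 9)) = (-34 + B)/(H + (9 + 70*B*H)) = (-34 + B)/(9 + H + 70*B*H))
N(A + 12, 63) - K(15 - 1*(-25), 59) = (-34 + (18 + 12))/(9 + 63 + 70*(18 + 12)*63) - (-7 + 7*(15 - 1*(-25))) = (-34 + 30)/(9 + 63 + 70*30*63) - (-7 + 7*(15 + 25)) = -4/(9 + 63 + 132300) - (-7 + 7*40) = -4/132372 - (-7 + 280) = (1/132372)*(-4) - 1*273 = -1/33093 - 273 = -9034390/33093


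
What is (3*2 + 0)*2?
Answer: 12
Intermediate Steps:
(3*2 + 0)*2 = (6 + 0)*2 = 6*2 = 12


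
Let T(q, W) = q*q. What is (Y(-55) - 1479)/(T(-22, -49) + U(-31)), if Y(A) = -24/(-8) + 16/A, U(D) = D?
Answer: -81196/24915 ≈ -3.2589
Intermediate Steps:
T(q, W) = q**2
Y(A) = 3 + 16/A (Y(A) = -24*(-1/8) + 16/A = 3 + 16/A)
(Y(-55) - 1479)/(T(-22, -49) + U(-31)) = ((3 + 16/(-55)) - 1479)/((-22)**2 - 31) = ((3 + 16*(-1/55)) - 1479)/(484 - 31) = ((3 - 16/55) - 1479)/453 = (149/55 - 1479)*(1/453) = -81196/55*1/453 = -81196/24915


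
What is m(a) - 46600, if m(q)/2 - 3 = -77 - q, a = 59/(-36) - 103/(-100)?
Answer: -10518026/225 ≈ -46747.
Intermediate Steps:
a = -137/225 (a = 59*(-1/36) - 103*(-1/100) = -59/36 + 103/100 = -137/225 ≈ -0.60889)
m(q) = -148 - 2*q (m(q) = 6 + 2*(-77 - q) = 6 + (-154 - 2*q) = -148 - 2*q)
m(a) - 46600 = (-148 - 2*(-137/225)) - 46600 = (-148 + 274/225) - 46600 = -33026/225 - 46600 = -10518026/225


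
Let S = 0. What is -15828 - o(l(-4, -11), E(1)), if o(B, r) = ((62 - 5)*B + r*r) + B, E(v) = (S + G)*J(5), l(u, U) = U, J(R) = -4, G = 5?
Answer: -15590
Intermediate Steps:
E(v) = -20 (E(v) = (0 + 5)*(-4) = 5*(-4) = -20)
o(B, r) = r² + 58*B (o(B, r) = (57*B + r²) + B = (r² + 57*B) + B = r² + 58*B)
-15828 - o(l(-4, -11), E(1)) = -15828 - ((-20)² + 58*(-11)) = -15828 - (400 - 638) = -15828 - 1*(-238) = -15828 + 238 = -15590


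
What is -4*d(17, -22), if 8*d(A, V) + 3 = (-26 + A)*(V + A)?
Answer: -21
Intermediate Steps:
d(A, V) = -3/8 + (-26 + A)*(A + V)/8 (d(A, V) = -3/8 + ((-26 + A)*(V + A))/8 = -3/8 + ((-26 + A)*(A + V))/8 = -3/8 + (-26 + A)*(A + V)/8)
-4*d(17, -22) = -4*(-3/8 - 13/4*17 - 13/4*(-22) + (1/8)*17**2 + (1/8)*17*(-22)) = -4*(-3/8 - 221/4 + 143/2 + (1/8)*289 - 187/4) = -4*(-3/8 - 221/4 + 143/2 + 289/8 - 187/4) = -4*21/4 = -21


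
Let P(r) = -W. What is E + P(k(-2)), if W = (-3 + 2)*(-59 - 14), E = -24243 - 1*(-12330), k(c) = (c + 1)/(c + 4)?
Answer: -11986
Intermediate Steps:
k(c) = (1 + c)/(4 + c)
E = -11913 (E = -24243 + 12330 = -11913)
W = 73 (W = -1*(-73) = 73)
P(r) = -73 (P(r) = -1*73 = -73)
E + P(k(-2)) = -11913 - 73 = -11986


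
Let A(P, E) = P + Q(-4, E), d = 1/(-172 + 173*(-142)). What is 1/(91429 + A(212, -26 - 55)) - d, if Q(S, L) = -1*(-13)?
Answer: 29098/566834163 ≈ 5.1334e-5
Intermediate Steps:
Q(S, L) = 13
d = -1/24738 (d = 1/(-172 - 24566) = 1/(-24738) = -1/24738 ≈ -4.0424e-5)
A(P, E) = 13 + P (A(P, E) = P + 13 = 13 + P)
1/(91429 + A(212, -26 - 55)) - d = 1/(91429 + (13 + 212)) - 1*(-1/24738) = 1/(91429 + 225) + 1/24738 = 1/91654 + 1/24738 = 29098/566834163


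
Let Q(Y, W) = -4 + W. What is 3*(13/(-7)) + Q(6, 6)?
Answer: -25/7 ≈ -3.5714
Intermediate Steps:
3*(13/(-7)) + Q(6, 6) = 3*(13/(-7)) + (-4 + 6) = 3*(13*(-⅐)) + 2 = 3*(-13/7) + 2 = -39/7 + 2 = -25/7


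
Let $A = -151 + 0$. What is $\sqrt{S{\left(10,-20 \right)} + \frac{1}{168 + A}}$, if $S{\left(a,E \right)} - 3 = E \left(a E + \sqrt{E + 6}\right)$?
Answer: $\frac{2 \sqrt{289221 - 1445 i \sqrt{14}}}{17} \approx 63.273 - 0.59136 i$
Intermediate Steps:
$A = -151$
$S{\left(a,E \right)} = 3 + E \left(\sqrt{6 + E} + E a\right)$ ($S{\left(a,E \right)} = 3 + E \left(a E + \sqrt{E + 6}\right) = 3 + E \left(E a + \sqrt{6 + E}\right) = 3 + E \left(\sqrt{6 + E} + E a\right)$)
$\sqrt{S{\left(10,-20 \right)} + \frac{1}{168 + A}} = \sqrt{\left(3 - 20 \sqrt{6 - 20} + 10 \left(-20\right)^{2}\right) + \frac{1}{168 - 151}} = \sqrt{\left(3 - 20 \sqrt{-14} + 10 \cdot 400\right) + \frac{1}{17}} = \sqrt{\left(3 - 20 i \sqrt{14} + 4000\right) + \frac{1}{17}} = \sqrt{\left(4003 - 20 i \sqrt{14}\right) + \frac{1}{17}} = \sqrt{\frac{68052}{17} - 20 i \sqrt{14}}$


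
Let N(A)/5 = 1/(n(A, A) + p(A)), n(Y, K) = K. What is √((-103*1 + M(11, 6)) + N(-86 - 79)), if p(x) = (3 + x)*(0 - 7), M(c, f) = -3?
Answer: I*√99525021/969 ≈ 10.295*I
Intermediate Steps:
p(x) = -21 - 7*x (p(x) = (3 + x)*(-7) = -21 - 7*x)
N(A) = 5/(-21 - 6*A) (N(A) = 5/(A + (-21 - 7*A)) = 5/(-21 - 6*A))
√((-103*1 + M(11, 6)) + N(-86 - 79)) = √((-103*1 - 3) - 5/(21 + 6*(-86 - 79))) = √((-103 - 3) - 5/(21 + 6*(-165))) = √(-106 - 5/(21 - 990)) = √(-106 - 5/(-969)) = √(-106 - 5*(-1/969)) = √(-106 + 5/969) = √(-102709/969) = I*√99525021/969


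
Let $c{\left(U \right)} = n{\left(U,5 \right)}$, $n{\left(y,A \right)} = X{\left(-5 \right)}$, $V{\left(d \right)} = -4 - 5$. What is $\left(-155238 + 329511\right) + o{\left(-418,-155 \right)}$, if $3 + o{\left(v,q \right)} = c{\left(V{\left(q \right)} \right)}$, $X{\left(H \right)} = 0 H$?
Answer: $174270$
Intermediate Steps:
$V{\left(d \right)} = -9$
$X{\left(H \right)} = 0$
$n{\left(y,A \right)} = 0$
$c{\left(U \right)} = 0$
$o{\left(v,q \right)} = -3$ ($o{\left(v,q \right)} = -3 + 0 = -3$)
$\left(-155238 + 329511\right) + o{\left(-418,-155 \right)} = \left(-155238 + 329511\right) - 3 = 174273 - 3 = 174270$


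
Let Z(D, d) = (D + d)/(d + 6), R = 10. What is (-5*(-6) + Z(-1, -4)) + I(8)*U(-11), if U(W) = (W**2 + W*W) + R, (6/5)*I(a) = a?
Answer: 3415/2 ≈ 1707.5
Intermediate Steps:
I(a) = 5*a/6
Z(D, d) = (D + d)/(6 + d)
U(W) = 10 + 2*W**2 (U(W) = (W**2 + W*W) + 10 = (W**2 + W**2) + 10 = 2*W**2 + 10 = 10 + 2*W**2)
(-5*(-6) + Z(-1, -4)) + I(8)*U(-11) = (-5*(-6) + (-1 - 4)/(6 - 4)) + ((5/6)*8)*(10 + 2*(-11)**2) = (30 - 5/2) + 20*(10 + 2*121)/3 = (30 + (1/2)*(-5)) + 20*(10 + 242)/3 = (30 - 5/2) + (20/3)*252 = 55/2 + 1680 = 3415/2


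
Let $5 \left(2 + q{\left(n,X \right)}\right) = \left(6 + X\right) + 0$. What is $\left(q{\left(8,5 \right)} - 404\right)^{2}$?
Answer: $\frac{4076361}{25} \approx 1.6305 \cdot 10^{5}$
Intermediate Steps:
$q{\left(n,X \right)} = - \frac{4}{5} + \frac{X}{5}$ ($q{\left(n,X \right)} = -2 + \frac{\left(6 + X\right) + 0}{5} = -2 + \frac{6 + X}{5} = -2 + \left(\frac{6}{5} + \frac{X}{5}\right) = - \frac{4}{5} + \frac{X}{5}$)
$\left(q{\left(8,5 \right)} - 404\right)^{2} = \left(\left(- \frac{4}{5} + \frac{1}{5} \cdot 5\right) - 404\right)^{2} = \left(\left(- \frac{4}{5} + 1\right) - 404\right)^{2} = \left(\frac{1}{5} - 404\right)^{2} = \left(- \frac{2019}{5}\right)^{2} = \frac{4076361}{25}$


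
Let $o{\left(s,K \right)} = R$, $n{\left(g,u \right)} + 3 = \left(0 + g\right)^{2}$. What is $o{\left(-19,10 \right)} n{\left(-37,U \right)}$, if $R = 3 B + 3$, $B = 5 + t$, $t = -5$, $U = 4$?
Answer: $4098$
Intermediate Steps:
$n{\left(g,u \right)} = -3 + g^{2}$ ($n{\left(g,u \right)} = -3 + \left(0 + g\right)^{2} = -3 + g^{2}$)
$B = 0$ ($B = 5 - 5 = 0$)
$R = 3$ ($R = 3 \cdot 0 + 3 = 0 + 3 = 3$)
$o{\left(s,K \right)} = 3$
$o{\left(-19,10 \right)} n{\left(-37,U \right)} = 3 \left(-3 + \left(-37\right)^{2}\right) = 3 \left(-3 + 1369\right) = 3 \cdot 1366 = 4098$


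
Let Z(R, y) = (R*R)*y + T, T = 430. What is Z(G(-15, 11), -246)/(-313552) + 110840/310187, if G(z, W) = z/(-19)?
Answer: 1564406243865/4388846409358 ≈ 0.35645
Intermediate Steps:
G(z, W) = -z/19 (G(z, W) = z*(-1/19) = -z/19)
Z(R, y) = 430 + y*R² (Z(R, y) = (R*R)*y + 430 = R²*y + 430 = y*R² + 430 = 430 + y*R²)
Z(G(-15, 11), -246)/(-313552) + 110840/310187 = (430 - 246*(-1/19*(-15))²)/(-313552) + 110840/310187 = (430 - 246*(15/19)²)*(-1/313552) + 110840*(1/310187) = (430 - 246*225/361)*(-1/313552) + 110840/310187 = (430 - 55350/361)*(-1/313552) + 110840/310187 = (99880/361)*(-1/313552) + 110840/310187 = -12485/14149034 + 110840/310187 = 1564406243865/4388846409358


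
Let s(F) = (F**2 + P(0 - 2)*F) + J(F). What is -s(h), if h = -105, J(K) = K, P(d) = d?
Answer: -11130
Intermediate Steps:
s(F) = F**2 - F (s(F) = (F**2 + (0 - 2)*F) + F = (F**2 - 2*F) + F = F**2 - F)
-s(h) = -(-105)*(-1 - 105) = -(-105)*(-106) = -1*11130 = -11130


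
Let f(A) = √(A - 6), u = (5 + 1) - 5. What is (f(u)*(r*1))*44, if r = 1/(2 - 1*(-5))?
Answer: 44*I*√5/7 ≈ 14.055*I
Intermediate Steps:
r = ⅐ (r = 1/(2 + 5) = 1/7 = ⅐ ≈ 0.14286)
u = 1 (u = 6 - 5 = 1)
f(A) = √(-6 + A)
(f(u)*(r*1))*44 = (√(-6 + 1)*((⅐)*1))*44 = (√(-5)*(⅐))*44 = ((I*√5)*(⅐))*44 = (I*√5/7)*44 = 44*I*√5/7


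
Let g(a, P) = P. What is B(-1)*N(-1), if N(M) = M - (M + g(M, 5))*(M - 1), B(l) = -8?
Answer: -56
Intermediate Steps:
N(M) = M - (-1 + M)*(5 + M) (N(M) = M - (M + 5)*(M - 1) = M - (5 + M)*(-1 + M) = M - (-1 + M)*(5 + M))
B(-1)*N(-1) = -8*(5 - 1*(-1)² - 3*(-1)) = -8*(5 - 1*1 + 3) = -8*(5 - 1 + 3) = -8*7 = -56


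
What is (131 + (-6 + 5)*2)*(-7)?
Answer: -903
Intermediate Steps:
(131 + (-6 + 5)*2)*(-7) = (131 - 1*2)*(-7) = (131 - 2)*(-7) = 129*(-7) = -903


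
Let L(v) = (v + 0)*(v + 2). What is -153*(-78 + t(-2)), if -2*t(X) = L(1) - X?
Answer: 24633/2 ≈ 12317.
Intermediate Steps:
L(v) = v*(2 + v)
t(X) = -3/2 + X/2 (t(X) = -(1*(2 + 1) - X)/2 = -(1*3 - X)/2 = -(3 - X)/2 = -3/2 + X/2)
-153*(-78 + t(-2)) = -153*(-78 + (-3/2 + (½)*(-2))) = -153*(-78 + (-3/2 - 1)) = -153*(-78 - 5/2) = -153*(-161/2) = 24633/2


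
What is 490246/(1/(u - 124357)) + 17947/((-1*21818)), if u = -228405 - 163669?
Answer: -5523842666361215/21818 ≈ -2.5318e+11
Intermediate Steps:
u = -392074
490246/(1/(u - 124357)) + 17947/((-1*21818)) = 490246/(1/(-392074 - 124357)) + 17947/((-1*21818)) = 490246/(1/(-516431)) + 17947/(-21818) = 490246/(-1/516431) + 17947*(-1/21818) = 490246*(-516431) - 17947/21818 = -253178232026 - 17947/21818 = -5523842666361215/21818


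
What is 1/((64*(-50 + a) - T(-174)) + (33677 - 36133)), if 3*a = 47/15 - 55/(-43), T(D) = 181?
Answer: -1935/11112451 ≈ -0.00017413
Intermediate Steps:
a = 2846/1935 (a = (47/15 - 55/(-43))/3 = (47*(1/15) - 55*(-1/43))/3 = (47/15 + 55/43)/3 = (⅓)*(2846/645) = 2846/1935 ≈ 1.4708)
1/((64*(-50 + a) - T(-174)) + (33677 - 36133)) = 1/((64*(-50 + 2846/1935) - 1*181) + (33677 - 36133)) = 1/((64*(-93904/1935) - 181) - 2456) = 1/((-6009856/1935 - 181) - 2456) = 1/(-6360091/1935 - 2456) = 1/(-11112451/1935) = -1935/11112451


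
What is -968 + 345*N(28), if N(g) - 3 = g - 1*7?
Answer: 7312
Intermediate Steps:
N(g) = -4 + g (N(g) = 3 + (g - 1*7) = 3 + (g - 7) = 3 + (-7 + g) = -4 + g)
-968 + 345*N(28) = -968 + 345*(-4 + 28) = -968 + 345*24 = -968 + 8280 = 7312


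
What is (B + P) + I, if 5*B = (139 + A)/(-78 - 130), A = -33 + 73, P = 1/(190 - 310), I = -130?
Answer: -406163/3120 ≈ -130.18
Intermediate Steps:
P = -1/120 (P = 1/(-120) = -1/120 ≈ -0.0083333)
A = 40
B = -179/1040 (B = ((139 + 40)/(-78 - 130))/5 = (179/(-208))/5 = (179*(-1/208))/5 = (1/5)*(-179/208) = -179/1040 ≈ -0.17212)
(B + P) + I = (-179/1040 - 1/120) - 130 = -563/3120 - 130 = -406163/3120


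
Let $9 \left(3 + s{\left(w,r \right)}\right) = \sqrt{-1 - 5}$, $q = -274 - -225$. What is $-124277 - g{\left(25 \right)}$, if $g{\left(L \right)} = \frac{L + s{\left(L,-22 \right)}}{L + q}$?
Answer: $- \frac{1491313}{12} + \frac{i \sqrt{6}}{216} \approx -1.2428 \cdot 10^{5} + 0.01134 i$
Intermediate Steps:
$q = -49$ ($q = -274 + 225 = -49$)
$s{\left(w,r \right)} = -3 + \frac{i \sqrt{6}}{9}$ ($s{\left(w,r \right)} = -3 + \frac{\sqrt{-1 - 5}}{9} = -3 + \frac{\sqrt{-6}}{9} = -3 + \frac{i \sqrt{6}}{9}$)
$g{\left(L \right)} = \frac{-3 + L + \frac{i \sqrt{6}}{9}}{-49 + L}$ ($g{\left(L \right)} = \frac{L - \left(3 - \frac{i \sqrt{6}}{9}\right)}{L - 49} = \frac{-3 + L + \frac{i \sqrt{6}}{9}}{-49 + L}$)
$-124277 - g{\left(25 \right)} = -124277 - \frac{-3 + 25 + \frac{i \sqrt{6}}{9}}{-49 + 25} = -124277 - \frac{22 + \frac{i \sqrt{6}}{9}}{-24} = -124277 - - \frac{22 + \frac{i \sqrt{6}}{9}}{24} = -124277 - \left(- \frac{11}{12} - \frac{i \sqrt{6}}{216}\right) = -124277 + \left(\frac{11}{12} + \frac{i \sqrt{6}}{216}\right) = - \frac{1491313}{12} + \frac{i \sqrt{6}}{216}$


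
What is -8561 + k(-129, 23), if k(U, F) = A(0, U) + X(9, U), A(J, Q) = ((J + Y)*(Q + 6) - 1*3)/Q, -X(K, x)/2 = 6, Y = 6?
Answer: -368392/43 ≈ -8567.3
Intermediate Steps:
X(K, x) = -12 (X(K, x) = -2*6 = -12)
A(J, Q) = (-3 + (6 + J)*(6 + Q))/Q (A(J, Q) = ((J + 6)*(Q + 6) - 1*3)/Q = ((6 + J)*(6 + Q) - 3)/Q = (-3 + (6 + J)*(6 + Q))/Q)
k(U, F) = -12 + (33 + 6*U)/U (k(U, F) = (33 + 6*0 + U*(6 + 0))/U - 12 = (33 + 0 + U*6)/U - 12 = (33 + 0 + 6*U)/U - 12 = (33 + 6*U)/U - 12 = -12 + (33 + 6*U)/U)
-8561 + k(-129, 23) = -8561 + (-6 + 33/(-129)) = -8561 + (-6 + 33*(-1/129)) = -8561 + (-6 - 11/43) = -8561 - 269/43 = -368392/43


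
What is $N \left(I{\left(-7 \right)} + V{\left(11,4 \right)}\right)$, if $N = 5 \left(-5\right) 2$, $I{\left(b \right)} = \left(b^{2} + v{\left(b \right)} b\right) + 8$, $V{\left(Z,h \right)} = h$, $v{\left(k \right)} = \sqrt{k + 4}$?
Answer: $-3050 + 350 i \sqrt{3} \approx -3050.0 + 606.22 i$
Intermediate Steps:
$v{\left(k \right)} = \sqrt{4 + k}$
$I{\left(b \right)} = 8 + b^{2} + b \sqrt{4 + b}$ ($I{\left(b \right)} = \left(b^{2} + \sqrt{4 + b} b\right) + 8 = \left(b^{2} + b \sqrt{4 + b}\right) + 8 = 8 + b^{2} + b \sqrt{4 + b}$)
$N = -50$ ($N = \left(-25\right) 2 = -50$)
$N \left(I{\left(-7 \right)} + V{\left(11,4 \right)}\right) = - 50 \left(\left(8 + \left(-7\right)^{2} - 7 \sqrt{4 - 7}\right) + 4\right) = - 50 \left(\left(8 + 49 - 7 \sqrt{-3}\right) + 4\right) = - 50 \left(\left(8 + 49 - 7 i \sqrt{3}\right) + 4\right) = - 50 \left(\left(57 - 7 i \sqrt{3}\right) + 4\right) = - 50 \left(61 - 7 i \sqrt{3}\right) = -3050 + 350 i \sqrt{3}$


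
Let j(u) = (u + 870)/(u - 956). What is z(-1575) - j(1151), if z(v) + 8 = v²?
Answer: 483718294/195 ≈ 2.4806e+6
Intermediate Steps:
z(v) = -8 + v²
j(u) = (870 + u)/(-956 + u)
z(-1575) - j(1151) = (-8 + (-1575)²) - (870 + 1151)/(-956 + 1151) = (-8 + 2480625) - 2021/195 = 2480617 - 2021/195 = 483718294/195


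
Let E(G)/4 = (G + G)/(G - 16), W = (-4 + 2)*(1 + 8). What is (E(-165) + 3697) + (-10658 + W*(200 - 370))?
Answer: -704761/181 ≈ -3893.7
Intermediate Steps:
W = -18 (W = -2*9 = -18)
E(G) = 8*G/(-16 + G) (E(G) = 4*((G + G)/(G - 16)) = 4*((2*G)/(-16 + G)) = 4*(2*G/(-16 + G)) = 8*G/(-16 + G))
(E(-165) + 3697) + (-10658 + W*(200 - 370)) = (8*(-165)/(-16 - 165) + 3697) + (-10658 - 18*(200 - 370)) = (8*(-165)/(-181) + 3697) + (-10658 - 18*(-170)) = (8*(-165)*(-1/181) + 3697) + (-10658 + 3060) = (1320/181 + 3697) - 7598 = 670477/181 - 7598 = -704761/181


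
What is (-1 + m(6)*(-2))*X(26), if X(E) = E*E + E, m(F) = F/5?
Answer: -11934/5 ≈ -2386.8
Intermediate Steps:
m(F) = F/5 (m(F) = F*(1/5) = F/5)
X(E) = E + E**2 (X(E) = E**2 + E = E + E**2)
(-1 + m(6)*(-2))*X(26) = (-1 + ((1/5)*6)*(-2))*(26*(1 + 26)) = (-1 + (6/5)*(-2))*(26*27) = (-1 - 12/5)*702 = -17/5*702 = -11934/5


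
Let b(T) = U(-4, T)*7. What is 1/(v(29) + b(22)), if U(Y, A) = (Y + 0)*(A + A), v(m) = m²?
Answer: -1/391 ≈ -0.0025575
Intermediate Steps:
U(Y, A) = 2*A*Y (U(Y, A) = Y*(2*A) = 2*A*Y)
b(T) = -56*T (b(T) = (2*T*(-4))*7 = -8*T*7 = -56*T)
1/(v(29) + b(22)) = 1/(29² - 56*22) = 1/(841 - 1232) = 1/(-391) = -1/391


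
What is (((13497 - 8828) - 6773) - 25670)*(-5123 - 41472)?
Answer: 1294129530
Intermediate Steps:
(((13497 - 8828) - 6773) - 25670)*(-5123 - 41472) = ((4669 - 6773) - 25670)*(-46595) = (-2104 - 25670)*(-46595) = -27774*(-46595) = 1294129530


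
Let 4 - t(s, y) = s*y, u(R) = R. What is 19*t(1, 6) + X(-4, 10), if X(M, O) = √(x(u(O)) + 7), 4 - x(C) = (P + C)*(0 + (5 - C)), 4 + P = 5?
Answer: -38 + √66 ≈ -29.876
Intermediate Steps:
P = 1 (P = -4 + 5 = 1)
x(C) = 4 - (1 + C)*(5 - C) (x(C) = 4 - (1 + C)*(0 + (5 - C)) = 4 - (1 + C)*(5 - C))
t(s, y) = 4 - s*y
X(M, O) = √(6 + O² - 4*O) (X(M, O) = √((-1 + O² - 4*O) + 7) = √(6 + O² - 4*O))
19*t(1, 6) + X(-4, 10) = 19*(4 - 1*1*6) + √(6 + 10² - 4*10) = 19*(4 - 6) + √(6 + 100 - 40) = 19*(-2) + √66 = -38 + √66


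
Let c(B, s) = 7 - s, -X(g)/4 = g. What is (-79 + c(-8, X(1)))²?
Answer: 4624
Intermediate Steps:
X(g) = -4*g
(-79 + c(-8, X(1)))² = (-79 + (7 - (-4)))² = (-79 + (7 - 1*(-4)))² = (-79 + (7 + 4))² = (-79 + 11)² = (-68)² = 4624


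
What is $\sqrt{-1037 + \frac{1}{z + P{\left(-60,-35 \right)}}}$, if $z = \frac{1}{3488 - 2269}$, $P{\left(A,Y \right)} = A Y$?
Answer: $\frac{i \sqrt{6795554455084318}}{2559901} \approx 32.202 i$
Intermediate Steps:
$z = \frac{1}{1219} \approx 0.00082034$
$\sqrt{-1037 + \frac{1}{z + P{\left(-60,-35 \right)}}} = \sqrt{-1037 + \frac{1}{\frac{1}{1219} - -2100}} = \sqrt{-1037 + \frac{1}{\frac{1}{1219} + 2100}} = \sqrt{-1037 + \frac{1}{\frac{2559901}{1219}}} = \sqrt{-1037 + \frac{1219}{2559901}} = \sqrt{- \frac{2654616118}{2559901}} = \frac{i \sqrt{6795554455084318}}{2559901}$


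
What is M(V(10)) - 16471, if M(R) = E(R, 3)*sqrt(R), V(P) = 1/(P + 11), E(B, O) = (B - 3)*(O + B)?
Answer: -16471 - 3968*sqrt(21)/9261 ≈ -16473.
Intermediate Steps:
E(B, O) = (-3 + B)*(B + O)
V(P) = 1/(11 + P)
M(R) = sqrt(R)*(-9 + R**2) (M(R) = (R**2 - 3*R - 3*3 + R*3)*sqrt(R) = (R**2 - 3*R - 9 + 3*R)*sqrt(R) = (-9 + R**2)*sqrt(R) = sqrt(R)*(-9 + R**2))
M(V(10)) - 16471 = sqrt(1/(11 + 10))*(-9 + (1/(11 + 10))**2) - 16471 = sqrt(1/21)*(-9 + (1/21)**2) - 16471 = (sqrt(21)/21)*(-9 + 1/441) - 16471 = (sqrt(21)/21)*(-3968/441) - 16471 = -3968*sqrt(21)/9261 - 16471 = -16471 - 3968*sqrt(21)/9261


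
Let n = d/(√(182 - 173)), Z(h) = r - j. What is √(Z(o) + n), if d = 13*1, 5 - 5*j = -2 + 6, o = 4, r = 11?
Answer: √3405/15 ≈ 3.8902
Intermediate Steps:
j = ⅕ (j = 1 - (-2 + 6)/5 = 1 - ⅕*4 = 1 - ⅘ = ⅕ ≈ 0.20000)
d = 13
Z(h) = 54/5 (Z(h) = 11 - 1*⅕ = 11 - ⅕ = 54/5)
n = 13/3 (n = 13/(√(182 - 173)) = 13/(√9) = 13/3 ≈ 4.3333)
√(Z(o) + n) = √(54/5 + 13/3) = √(227/15) = √3405/15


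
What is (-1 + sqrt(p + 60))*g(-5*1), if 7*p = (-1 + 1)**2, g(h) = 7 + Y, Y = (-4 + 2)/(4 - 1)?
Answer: -19/3 + 38*sqrt(15)/3 ≈ 42.724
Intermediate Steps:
Y = -2/3 ≈ -0.66667
g(h) = 19/3 (g(h) = 7 - 2/3 = 19/3)
p = 0 (p = (-1 + 1)**2/7 = (1/7)*0**2 = (1/7)*0 = 0)
(-1 + sqrt(p + 60))*g(-5*1) = (-1 + sqrt(0 + 60))*(19/3) = (-1 + sqrt(60))*(19/3) = (-1 + 2*sqrt(15))*(19/3) = -19/3 + 38*sqrt(15)/3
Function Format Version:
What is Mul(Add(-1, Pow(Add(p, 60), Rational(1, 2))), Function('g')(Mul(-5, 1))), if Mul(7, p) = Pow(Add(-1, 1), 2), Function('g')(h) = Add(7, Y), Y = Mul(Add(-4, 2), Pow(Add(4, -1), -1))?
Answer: Add(Rational(-19, 3), Mul(Rational(38, 3), Pow(15, Rational(1, 2)))) ≈ 42.724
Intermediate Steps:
Y = Rational(-2, 3) (Y = Mul(-2, Pow(3, -1)) = Mul(-2, Rational(1, 3)) = Rational(-2, 3) ≈ -0.66667)
Function('g')(h) = Rational(19, 3) (Function('g')(h) = Add(7, Rational(-2, 3)) = Rational(19, 3))
p = 0 (p = Mul(Rational(1, 7), Pow(Add(-1, 1), 2)) = Mul(Rational(1, 7), Pow(0, 2)) = Mul(Rational(1, 7), 0) = 0)
Mul(Add(-1, Pow(Add(p, 60), Rational(1, 2))), Function('g')(Mul(-5, 1))) = Mul(Add(-1, Pow(Add(0, 60), Rational(1, 2))), Rational(19, 3)) = Mul(Add(-1, Pow(60, Rational(1, 2))), Rational(19, 3)) = Mul(Add(-1, Mul(2, Pow(15, Rational(1, 2)))), Rational(19, 3)) = Add(Rational(-19, 3), Mul(Rational(38, 3), Pow(15, Rational(1, 2))))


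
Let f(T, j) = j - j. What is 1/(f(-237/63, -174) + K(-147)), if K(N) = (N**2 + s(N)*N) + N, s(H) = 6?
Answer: 1/20580 ≈ 4.8591e-5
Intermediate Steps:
K(N) = N**2 + 7*N (K(N) = (N**2 + 6*N) + N = N**2 + 7*N)
f(T, j) = 0
1/(f(-237/63, -174) + K(-147)) = 1/(0 - 147*(7 - 147)) = 1/(0 - 147*(-140)) = 1/(0 + 20580) = 1/20580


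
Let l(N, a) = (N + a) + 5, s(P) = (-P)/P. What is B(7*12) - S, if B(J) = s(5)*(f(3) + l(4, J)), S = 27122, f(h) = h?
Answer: -27218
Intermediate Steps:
s(P) = -1
l(N, a) = 5 + N + a
B(J) = -12 - J (B(J) = -(3 + (5 + 4 + J)) = -(3 + (9 + J)) = -(12 + J) = -12 - J)
B(7*12) - S = (-12 - 7*12) - 1*27122 = (-12 - 1*84) - 27122 = (-12 - 84) - 27122 = -96 - 27122 = -27218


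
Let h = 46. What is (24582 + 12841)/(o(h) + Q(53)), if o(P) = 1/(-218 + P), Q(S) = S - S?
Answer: -6436756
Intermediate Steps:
Q(S) = 0
(24582 + 12841)/(o(h) + Q(53)) = (24582 + 12841)/(1/(-218 + 46) + 0) = 37423/(1/(-172) + 0) = 37423/(-1/172 + 0) = 37423/(-1/172) = 37423*(-172) = -6436756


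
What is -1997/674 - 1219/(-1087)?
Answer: -1349133/732638 ≈ -1.8415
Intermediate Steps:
-1997/674 - 1219/(-1087) = -1997*1/674 - 1219*(-1/1087) = -1997/674 + 1219/1087 = -1349133/732638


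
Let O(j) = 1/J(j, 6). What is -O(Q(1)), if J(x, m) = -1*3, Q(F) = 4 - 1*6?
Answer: ⅓ ≈ 0.33333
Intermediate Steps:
Q(F) = -2 (Q(F) = 4 - 6 = -2)
J(x, m) = -3
O(j) = -⅓ (O(j) = 1/(-3) = -⅓)
-O(Q(1)) = -1*(-⅓) = ⅓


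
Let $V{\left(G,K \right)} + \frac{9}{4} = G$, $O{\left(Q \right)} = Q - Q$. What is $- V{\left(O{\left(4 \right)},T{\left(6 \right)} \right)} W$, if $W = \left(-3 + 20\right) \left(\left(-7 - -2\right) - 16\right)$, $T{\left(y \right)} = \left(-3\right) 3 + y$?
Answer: $- \frac{3213}{4} \approx -803.25$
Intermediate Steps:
$O{\left(Q \right)} = 0$
$T{\left(y \right)} = -9 + y$
$V{\left(G,K \right)} = - \frac{9}{4} + G$
$W = -357$ ($W = 17 \left(\left(-7 + 2\right) - 16\right) = 17 \left(-5 - 16\right) = 17 \left(-21\right) = -357$)
$- V{\left(O{\left(4 \right)},T{\left(6 \right)} \right)} W = - \left(- \frac{9}{4} + 0\right) \left(-357\right) = - \frac{\left(-9\right) \left(-357\right)}{4} = \left(-1\right) \frac{3213}{4} = - \frac{3213}{4}$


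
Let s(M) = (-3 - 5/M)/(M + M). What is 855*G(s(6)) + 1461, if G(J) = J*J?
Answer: 891791/576 ≈ 1548.2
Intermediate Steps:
s(M) = (-3 - 5/M)/(2*M) (s(M) = (-3 - 5/M)/((2*M)) = (-3 - 5/M)*(1/(2*M)) = (-3 - 5/M)/(2*M))
G(J) = J²
855*G(s(6)) + 1461 = 855*((½)*(-5 - 3*6)/6²)² + 1461 = 855*((½)*(1/36)*(-5 - 18))² + 1461 = 855*((½)*(1/36)*(-23))² + 1461 = 855*(-23/72)² + 1461 = 855*(529/5184) + 1461 = 50255/576 + 1461 = 891791/576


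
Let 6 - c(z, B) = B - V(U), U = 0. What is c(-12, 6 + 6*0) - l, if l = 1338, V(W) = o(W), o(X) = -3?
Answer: -1341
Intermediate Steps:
V(W) = -3
c(z, B) = 3 - B (c(z, B) = 6 - (B - 1*(-3)) = 6 - (B + 3) = 6 - (3 + B) = 6 + (-3 - B) = 3 - B)
c(-12, 6 + 6*0) - l = (3 - (6 + 6*0)) - 1*1338 = (3 - (6 + 0)) - 1338 = (3 - 1*6) - 1338 = (3 - 6) - 1338 = -3 - 1338 = -1341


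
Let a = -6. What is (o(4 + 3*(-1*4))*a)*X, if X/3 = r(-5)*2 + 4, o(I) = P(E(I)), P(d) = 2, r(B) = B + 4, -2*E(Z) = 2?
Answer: -72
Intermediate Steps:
E(Z) = -1 (E(Z) = -½*2 = -1)
r(B) = 4 + B
o(I) = 2
X = 6 (X = 3*((4 - 5)*2 + 4) = 3*(-1*2 + 4) = 3*(-2 + 4) = 3*2 = 6)
(o(4 + 3*(-1*4))*a)*X = (2*(-6))*6 = -12*6 = -72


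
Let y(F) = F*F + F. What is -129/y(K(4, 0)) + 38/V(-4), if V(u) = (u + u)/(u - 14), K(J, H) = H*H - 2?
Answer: 21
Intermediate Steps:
K(J, H) = -2 + H**2 (K(J, H) = H**2 - 2 = -2 + H**2)
y(F) = F + F**2 (y(F) = F**2 + F = F + F**2)
V(u) = 2*u/(-14 + u) (V(u) = (2*u)/(-14 + u) = 2*u/(-14 + u))
-129/y(K(4, 0)) + 38/V(-4) = -129*1/((1 + (-2 + 0**2))*(-2 + 0**2)) + 38/((2*(-4)/(-14 - 4))) = -129*1/((1 + (-2 + 0))*(-2 + 0)) + 38/((2*(-4)/(-18))) = -129*(-1/(2*(1 - 2))) + 38/((2*(-4)*(-1/18))) = -129/((-2*(-1))) + 38/(4/9) = -129/2 + 38*(9/4) = -129*1/2 + 171/2 = -129/2 + 171/2 = 21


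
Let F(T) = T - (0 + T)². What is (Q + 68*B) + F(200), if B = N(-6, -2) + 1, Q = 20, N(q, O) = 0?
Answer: -39712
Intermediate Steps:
F(T) = T - T²
B = 1 (B = 0 + 1 = 1)
(Q + 68*B) + F(200) = (20 + 68*1) + 200*(1 - 1*200) = (20 + 68) + 200*(1 - 200) = 88 + 200*(-199) = 88 - 39800 = -39712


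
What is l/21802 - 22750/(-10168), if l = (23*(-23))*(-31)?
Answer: 165685133/55420684 ≈ 2.9896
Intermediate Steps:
l = 16399 (l = -529*(-31) = 16399)
l/21802 - 22750/(-10168) = 16399/21802 - 22750/(-10168) = 16399*(1/21802) - 22750*(-1/10168) = 16399/21802 + 11375/5084 = 165685133/55420684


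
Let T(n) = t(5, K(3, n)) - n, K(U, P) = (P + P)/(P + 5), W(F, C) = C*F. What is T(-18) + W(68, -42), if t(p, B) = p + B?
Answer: -36793/13 ≈ -2830.2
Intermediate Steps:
K(U, P) = 2*P/(5 + P) (K(U, P) = (2*P)/(5 + P) = 2*P/(5 + P))
t(p, B) = B + p
T(n) = 5 - n + 2*n/(5 + n) (T(n) = (2*n/(5 + n) + 5) - n = (5 + 2*n/(5 + n)) - n = 5 - n + 2*n/(5 + n))
T(-18) + W(68, -42) = (25 - 1*(-18)² + 2*(-18))/(5 - 18) - 42*68 = (25 - 1*324 - 36)/(-13) - 2856 = -(25 - 324 - 36)/13 - 2856 = -1/13*(-335) - 2856 = 335/13 - 2856 = -36793/13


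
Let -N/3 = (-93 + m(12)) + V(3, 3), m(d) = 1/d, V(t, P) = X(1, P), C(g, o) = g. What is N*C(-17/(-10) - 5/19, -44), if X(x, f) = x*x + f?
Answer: 291291/760 ≈ 383.28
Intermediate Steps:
X(x, f) = f + x² (X(x, f) = x² + f = f + x²)
V(t, P) = 1 + P (V(t, P) = P + 1² = P + 1 = 1 + P)
N = 1067/4 (N = -3*((-93 + 1/12) + (1 + 3)) = -3*((-93 + 1/12) + 4) = -3*(-1115/12 + 4) = -3*(-1067/12) = 1067/4 ≈ 266.75)
N*C(-17/(-10) - 5/19, -44) = 1067*(-17/(-10) - 5/19)/4 = 1067*(-17*(-⅒) - 5*1/19)/4 = 1067*(17/10 - 5/19)/4 = (1067/4)*(273/190) = 291291/760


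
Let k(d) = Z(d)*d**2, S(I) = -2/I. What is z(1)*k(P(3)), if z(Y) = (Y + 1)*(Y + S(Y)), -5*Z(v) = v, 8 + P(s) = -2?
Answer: -400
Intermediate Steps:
P(s) = -10 (P(s) = -8 - 2 = -10)
Z(v) = -v/5
z(Y) = (1 + Y)*(Y - 2/Y) (z(Y) = (Y + 1)*(Y - 2/Y) = (1 + Y)*(Y - 2/Y))
k(d) = -d**3/5 (k(d) = (-d/5)*d**2 = -d**3/5)
z(1)*k(P(3)) = (-2 + 1 + 1**2 - 2/1)*(-1/5*(-10)**3) = (-2 + 1 + 1 - 2*1)*(-1/5*(-1000)) = (-2 + 1 + 1 - 2)*200 = -2*200 = -400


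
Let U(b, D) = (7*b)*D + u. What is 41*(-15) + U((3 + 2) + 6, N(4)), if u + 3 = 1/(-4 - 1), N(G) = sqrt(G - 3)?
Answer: -2706/5 ≈ -541.20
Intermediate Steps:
N(G) = sqrt(-3 + G)
u = -16/5 (u = -3 + 1/(-4 - 1) = -3 + 1/(-5) = -3 - 1/5 = -16/5 ≈ -3.2000)
U(b, D) = -16/5 + 7*D*b (U(b, D) = (7*b)*D - 16/5 = 7*D*b - 16/5 = -16/5 + 7*D*b)
41*(-15) + U((3 + 2) + 6, N(4)) = 41*(-15) + (-16/5 + 7*sqrt(-3 + 4)*((3 + 2) + 6)) = -615 + (-16/5 + 7*sqrt(1)*(5 + 6)) = -615 + (-16/5 + 7*1*11) = -615 + (-16/5 + 77) = -615 + 369/5 = -2706/5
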